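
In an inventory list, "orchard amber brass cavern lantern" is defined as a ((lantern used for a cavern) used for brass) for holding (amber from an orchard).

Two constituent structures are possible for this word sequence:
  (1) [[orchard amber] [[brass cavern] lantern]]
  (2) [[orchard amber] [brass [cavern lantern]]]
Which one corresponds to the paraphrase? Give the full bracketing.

The paraphrase's head is the "lantern" part ("brass cavern lantern"); its modifier is "orchard amber".
That top-level split, carried through the inner groups, gives [[orchard amber] [brass [cavern lantern]]].

[[orchard amber] [brass [cavern lantern]]]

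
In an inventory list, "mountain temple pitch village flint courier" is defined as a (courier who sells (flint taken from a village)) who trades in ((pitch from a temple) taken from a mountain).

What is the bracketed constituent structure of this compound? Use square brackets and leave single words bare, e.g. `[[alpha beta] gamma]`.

[[mountain [temple pitch]] [[village flint] courier]]

At the top level: head "courier" (specifically "village flint courier"); modifier "mountain temple pitch".
Within "mountain temple pitch", the head is "pitch" (specifically "temple pitch") and the modifier is "mountain".
Within "temple pitch", the head is "pitch" and the modifier is "temple".
Within "village flint courier", the head is "courier" and the modifier is "village flint".
Within "village flint", the head is "flint" and the modifier is "village".
So the structure is [[mountain [temple pitch]] [[village flint] courier]].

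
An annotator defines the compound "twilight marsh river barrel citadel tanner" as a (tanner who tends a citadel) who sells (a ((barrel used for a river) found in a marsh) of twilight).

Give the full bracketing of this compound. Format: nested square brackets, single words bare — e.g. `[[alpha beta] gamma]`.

[[twilight [marsh [river barrel]]] [citadel tanner]]

Whole compound: head "tanner" (specifically "citadel tanner"), modifier "twilight marsh river barrel".
Within "twilight marsh river barrel", the head is "barrel" (specifically "marsh river barrel") and the modifier is "twilight".
Within "marsh river barrel", the head is "barrel" (specifically "river barrel") and the modifier is "marsh".
Within "river barrel", the head is "barrel" and the modifier is "river".
Within "citadel tanner", the head is "tanner" and the modifier is "citadel".
Assembled: [[twilight [marsh [river barrel]]] [citadel tanner]].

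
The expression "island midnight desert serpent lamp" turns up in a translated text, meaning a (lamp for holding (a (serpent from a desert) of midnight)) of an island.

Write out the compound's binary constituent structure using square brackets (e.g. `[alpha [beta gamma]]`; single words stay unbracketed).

Overall it is a kind of lamp (specifically "midnight desert serpent lamp"); the modifier is "island".
Inside "midnight desert serpent lamp": head "lamp", modifier "midnight desert serpent".
Inside "midnight desert serpent": head "serpent" (specifically "desert serpent"), modifier "midnight".
Inside "desert serpent": head "serpent", modifier "desert".
Assembled: [island [[midnight [desert serpent]] lamp]].

[island [[midnight [desert serpent]] lamp]]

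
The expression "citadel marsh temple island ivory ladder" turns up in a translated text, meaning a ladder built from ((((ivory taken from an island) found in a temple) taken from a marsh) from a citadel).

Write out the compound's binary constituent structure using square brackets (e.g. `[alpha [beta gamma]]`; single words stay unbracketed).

Whole compound: head "ladder", modifier "citadel marsh temple island ivory".
Within "citadel marsh temple island ivory", the head is "ivory" (specifically "marsh temple island ivory") and the modifier is "citadel".
Within "marsh temple island ivory", the head is "ivory" (specifically "temple island ivory") and the modifier is "marsh".
Within "temple island ivory", the head is "ivory" (specifically "island ivory") and the modifier is "temple".
Within "island ivory", the head is "ivory" and the modifier is "island".
So the structure is [[citadel [marsh [temple [island ivory]]]] ladder].

[[citadel [marsh [temple [island ivory]]]] ladder]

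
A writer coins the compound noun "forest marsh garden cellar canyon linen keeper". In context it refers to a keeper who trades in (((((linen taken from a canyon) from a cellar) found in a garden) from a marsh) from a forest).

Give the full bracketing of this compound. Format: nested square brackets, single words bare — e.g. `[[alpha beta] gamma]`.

[[forest [marsh [garden [cellar [canyon linen]]]]] keeper]

Overall it is a kind of keeper; the modifier is "forest marsh garden cellar canyon linen".
Inside "forest marsh garden cellar canyon linen": head "linen" (specifically "marsh garden cellar canyon linen"), modifier "forest".
Inside "marsh garden cellar canyon linen": head "linen" (specifically "garden cellar canyon linen"), modifier "marsh".
Inside "garden cellar canyon linen": head "linen" (specifically "cellar canyon linen"), modifier "garden".
Inside "cellar canyon linen": head "linen" (specifically "canyon linen"), modifier "cellar".
Inside "canyon linen": head "linen", modifier "canyon".
Assembled: [[forest [marsh [garden [cellar [canyon linen]]]]] keeper].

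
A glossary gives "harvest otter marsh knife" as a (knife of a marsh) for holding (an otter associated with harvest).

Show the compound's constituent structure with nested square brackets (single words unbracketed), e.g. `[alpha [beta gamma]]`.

[[harvest otter] [marsh knife]]

The outermost head in the paraphrase is "knife" (specifically "marsh knife"), modified by "harvest otter".
Inside "harvest otter": head "otter", modifier "harvest".
Inside "marsh knife": head "knife", modifier "marsh".
So the structure is [[harvest otter] [marsh knife]].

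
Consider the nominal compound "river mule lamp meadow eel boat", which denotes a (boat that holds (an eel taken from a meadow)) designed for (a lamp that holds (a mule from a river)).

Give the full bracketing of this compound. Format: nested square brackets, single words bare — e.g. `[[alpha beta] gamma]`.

At the top level: head "boat" (specifically "meadow eel boat"); modifier "river mule lamp".
Within "river mule lamp", the head is "lamp" and the modifier is "river mule".
Within "river mule", the head is "mule" and the modifier is "river".
Within "meadow eel boat", the head is "boat" and the modifier is "meadow eel".
Within "meadow eel", the head is "eel" and the modifier is "meadow".
So the structure is [[[river mule] lamp] [[meadow eel] boat]].

[[[river mule] lamp] [[meadow eel] boat]]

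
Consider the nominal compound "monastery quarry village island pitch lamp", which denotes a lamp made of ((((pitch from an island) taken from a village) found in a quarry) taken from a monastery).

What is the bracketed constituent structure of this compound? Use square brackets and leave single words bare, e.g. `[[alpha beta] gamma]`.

[[monastery [quarry [village [island pitch]]]] lamp]

The outermost head in the paraphrase is "lamp", modified by "monastery quarry village island pitch".
"monastery quarry village island pitch" → head "pitch" (specifically "quarry village island pitch"), modifier "monastery".
"quarry village island pitch" → head "pitch" (specifically "village island pitch"), modifier "quarry".
"village island pitch" → head "pitch" (specifically "island pitch"), modifier "village".
"island pitch" → head "pitch", modifier "island".
So the structure is [[monastery [quarry [village [island pitch]]]] lamp].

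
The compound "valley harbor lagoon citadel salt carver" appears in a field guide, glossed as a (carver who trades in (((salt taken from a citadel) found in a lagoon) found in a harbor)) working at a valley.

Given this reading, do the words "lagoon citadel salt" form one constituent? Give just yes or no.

The paraphrase groups the words so that "lagoon citadel salt" is one unit: it corresponds to a single parenthesized sub-phrase.
The full structure is [valley [[harbor [lagoon [citadel salt]]] carver]], in which [lagoon citadel salt] is a constituent.

yes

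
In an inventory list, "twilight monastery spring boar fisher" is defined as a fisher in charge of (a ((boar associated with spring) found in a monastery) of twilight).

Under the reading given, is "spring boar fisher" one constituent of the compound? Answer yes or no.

no

The top-level split is [twilight monastery spring boar] [fisher]; the full structure is [[twilight [monastery [spring boar]]] fisher].
"spring boar fisher" straddles a constituent boundary, so it is not a single unit.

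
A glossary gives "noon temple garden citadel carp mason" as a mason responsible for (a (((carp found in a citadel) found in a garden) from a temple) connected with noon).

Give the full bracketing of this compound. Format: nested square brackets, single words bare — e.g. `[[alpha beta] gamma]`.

Whole compound: head "mason", modifier "noon temple garden citadel carp".
Within "noon temple garden citadel carp", the head is "carp" (specifically "temple garden citadel carp") and the modifier is "noon".
Within "temple garden citadel carp", the head is "carp" (specifically "garden citadel carp") and the modifier is "temple".
Within "garden citadel carp", the head is "carp" (specifically "citadel carp") and the modifier is "garden".
Within "citadel carp", the head is "carp" and the modifier is "citadel".
Assembled: [[noon [temple [garden [citadel carp]]]] mason].

[[noon [temple [garden [citadel carp]]]] mason]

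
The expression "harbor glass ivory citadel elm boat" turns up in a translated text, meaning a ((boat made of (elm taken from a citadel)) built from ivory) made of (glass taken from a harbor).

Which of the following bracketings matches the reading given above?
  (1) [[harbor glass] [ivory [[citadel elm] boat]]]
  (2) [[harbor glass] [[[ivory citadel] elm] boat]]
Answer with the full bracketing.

The paraphrase's head is the "boat" part ("ivory citadel elm boat"); its modifier is "harbor glass".
That top-level split, carried through the inner groups, gives [[harbor glass] [ivory [[citadel elm] boat]]].

[[harbor glass] [ivory [[citadel elm] boat]]]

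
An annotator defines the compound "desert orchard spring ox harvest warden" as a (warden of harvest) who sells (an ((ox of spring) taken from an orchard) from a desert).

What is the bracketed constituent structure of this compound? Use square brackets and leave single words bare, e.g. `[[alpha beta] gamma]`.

[[desert [orchard [spring ox]]] [harvest warden]]

At the top level: head "warden" (specifically "harvest warden"); modifier "desert orchard spring ox".
Inside "desert orchard spring ox": head "ox" (specifically "orchard spring ox"), modifier "desert".
Inside "orchard spring ox": head "ox" (specifically "spring ox"), modifier "orchard".
Inside "spring ox": head "ox", modifier "spring".
Inside "harvest warden": head "warden", modifier "harvest".
Putting it together: [[desert [orchard [spring ox]]] [harvest warden]].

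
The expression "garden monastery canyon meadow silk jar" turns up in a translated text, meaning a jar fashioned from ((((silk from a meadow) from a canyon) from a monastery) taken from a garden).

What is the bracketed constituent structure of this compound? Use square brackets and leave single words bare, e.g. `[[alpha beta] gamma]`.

The outermost head in the paraphrase is "jar", modified by "garden monastery canyon meadow silk".
Within "garden monastery canyon meadow silk", the head is "silk" (specifically "monastery canyon meadow silk") and the modifier is "garden".
Within "monastery canyon meadow silk", the head is "silk" (specifically "canyon meadow silk") and the modifier is "monastery".
Within "canyon meadow silk", the head is "silk" (specifically "meadow silk") and the modifier is "canyon".
Within "meadow silk", the head is "silk" and the modifier is "meadow".
So the structure is [[garden [monastery [canyon [meadow silk]]]] jar].

[[garden [monastery [canyon [meadow silk]]]] jar]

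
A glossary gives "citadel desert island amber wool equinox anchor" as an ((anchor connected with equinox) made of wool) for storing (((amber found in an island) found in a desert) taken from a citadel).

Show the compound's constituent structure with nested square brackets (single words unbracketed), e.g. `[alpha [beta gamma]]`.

[[citadel [desert [island amber]]] [wool [equinox anchor]]]

Whole compound: head "anchor" (specifically "wool equinox anchor"), modifier "citadel desert island amber".
Within "citadel desert island amber", the head is "amber" (specifically "desert island amber") and the modifier is "citadel".
Within "desert island amber", the head is "amber" (specifically "island amber") and the modifier is "desert".
Within "island amber", the head is "amber" and the modifier is "island".
Within "wool equinox anchor", the head is "anchor" (specifically "equinox anchor") and the modifier is "wool".
Within "equinox anchor", the head is "anchor" and the modifier is "equinox".
Assembled: [[citadel [desert [island amber]]] [wool [equinox anchor]]].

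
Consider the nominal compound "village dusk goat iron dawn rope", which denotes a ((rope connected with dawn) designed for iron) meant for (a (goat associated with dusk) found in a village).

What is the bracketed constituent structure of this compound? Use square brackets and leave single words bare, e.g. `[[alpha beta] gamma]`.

At the top level: head "rope" (specifically "iron dawn rope"); modifier "village dusk goat".
"village dusk goat" → head "goat" (specifically "dusk goat"), modifier "village".
"dusk goat" → head "goat", modifier "dusk".
"iron dawn rope" → head "rope" (specifically "dawn rope"), modifier "iron".
"dawn rope" → head "rope", modifier "dawn".
Assembled: [[village [dusk goat]] [iron [dawn rope]]].

[[village [dusk goat]] [iron [dawn rope]]]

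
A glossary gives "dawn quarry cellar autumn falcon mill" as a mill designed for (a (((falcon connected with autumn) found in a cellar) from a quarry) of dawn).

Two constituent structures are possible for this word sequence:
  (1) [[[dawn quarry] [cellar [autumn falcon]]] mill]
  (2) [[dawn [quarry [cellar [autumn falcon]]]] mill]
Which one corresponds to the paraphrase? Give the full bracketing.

[[dawn [quarry [cellar [autumn falcon]]]] mill]

The paraphrase's head is the "mill" part ("mill"); its modifier is "dawn quarry cellar autumn falcon".
That top-level split, carried through the inner groups, gives [[dawn [quarry [cellar [autumn falcon]]]] mill].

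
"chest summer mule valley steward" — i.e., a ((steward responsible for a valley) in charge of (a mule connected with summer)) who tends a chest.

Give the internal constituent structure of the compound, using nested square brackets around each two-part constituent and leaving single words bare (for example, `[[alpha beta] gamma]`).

The outermost head in the paraphrase is "steward" (specifically "summer mule valley steward"), modified by "chest".
Inside "summer mule valley steward": head "steward" (specifically "valley steward"), modifier "summer mule".
Inside "summer mule": head "mule", modifier "summer".
Inside "valley steward": head "steward", modifier "valley".
So the structure is [chest [[summer mule] [valley steward]]].

[chest [[summer mule] [valley steward]]]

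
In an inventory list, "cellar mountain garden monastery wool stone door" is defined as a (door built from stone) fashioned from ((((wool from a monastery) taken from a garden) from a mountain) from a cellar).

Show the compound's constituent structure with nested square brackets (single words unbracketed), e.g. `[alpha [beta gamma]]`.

[[cellar [mountain [garden [monastery wool]]]] [stone door]]

Whole compound: head "door" (specifically "stone door"), modifier "cellar mountain garden monastery wool".
Inside "cellar mountain garden monastery wool": head "wool" (specifically "mountain garden monastery wool"), modifier "cellar".
Inside "mountain garden monastery wool": head "wool" (specifically "garden monastery wool"), modifier "mountain".
Inside "garden monastery wool": head "wool" (specifically "monastery wool"), modifier "garden".
Inside "monastery wool": head "wool", modifier "monastery".
Inside "stone door": head "door", modifier "stone".
So the structure is [[cellar [mountain [garden [monastery wool]]]] [stone door]].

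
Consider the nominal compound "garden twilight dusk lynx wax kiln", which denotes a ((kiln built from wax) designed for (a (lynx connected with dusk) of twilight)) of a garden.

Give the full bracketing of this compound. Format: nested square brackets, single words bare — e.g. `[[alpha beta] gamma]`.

[garden [[twilight [dusk lynx]] [wax kiln]]]

Whole compound: head "kiln" (specifically "twilight dusk lynx wax kiln"), modifier "garden".
"twilight dusk lynx wax kiln" → head "kiln" (specifically "wax kiln"), modifier "twilight dusk lynx".
"twilight dusk lynx" → head "lynx" (specifically "dusk lynx"), modifier "twilight".
"dusk lynx" → head "lynx", modifier "dusk".
"wax kiln" → head "kiln", modifier "wax".
So the structure is [garden [[twilight [dusk lynx]] [wax kiln]]].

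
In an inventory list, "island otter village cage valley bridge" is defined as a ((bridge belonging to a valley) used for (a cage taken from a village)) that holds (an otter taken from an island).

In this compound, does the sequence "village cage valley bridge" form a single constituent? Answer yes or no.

The paraphrase groups the words so that "village cage valley bridge" is one unit: it corresponds to a single parenthesized sub-phrase.
The full structure is [[island otter] [[village cage] [valley bridge]]], in which [village cage valley bridge] is a constituent.

yes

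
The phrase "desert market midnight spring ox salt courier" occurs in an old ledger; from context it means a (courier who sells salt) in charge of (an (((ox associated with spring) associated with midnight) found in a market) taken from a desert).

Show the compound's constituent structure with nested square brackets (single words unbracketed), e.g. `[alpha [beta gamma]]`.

[[desert [market [midnight [spring ox]]]] [salt courier]]

Overall it is a kind of courier (specifically "salt courier"); the modifier is "desert market midnight spring ox".
Within "desert market midnight spring ox", the head is "ox" (specifically "market midnight spring ox") and the modifier is "desert".
Within "market midnight spring ox", the head is "ox" (specifically "midnight spring ox") and the modifier is "market".
Within "midnight spring ox", the head is "ox" (specifically "spring ox") and the modifier is "midnight".
Within "spring ox", the head is "ox" and the modifier is "spring".
Within "salt courier", the head is "courier" and the modifier is "salt".
So the structure is [[desert [market [midnight [spring ox]]]] [salt courier]].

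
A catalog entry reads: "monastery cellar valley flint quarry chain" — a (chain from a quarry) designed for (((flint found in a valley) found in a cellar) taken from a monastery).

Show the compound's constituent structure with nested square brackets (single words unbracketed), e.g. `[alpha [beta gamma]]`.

The outermost head in the paraphrase is "chain" (specifically "quarry chain"), modified by "monastery cellar valley flint".
Within "monastery cellar valley flint", the head is "flint" (specifically "cellar valley flint") and the modifier is "monastery".
Within "cellar valley flint", the head is "flint" (specifically "valley flint") and the modifier is "cellar".
Within "valley flint", the head is "flint" and the modifier is "valley".
Within "quarry chain", the head is "chain" and the modifier is "quarry".
Putting it together: [[monastery [cellar [valley flint]]] [quarry chain]].

[[monastery [cellar [valley flint]]] [quarry chain]]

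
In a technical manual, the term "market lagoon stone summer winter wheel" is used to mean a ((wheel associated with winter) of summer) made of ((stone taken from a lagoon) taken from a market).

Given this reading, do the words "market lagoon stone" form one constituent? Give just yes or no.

yes

The paraphrase groups the words so that "market lagoon stone" is one unit: it corresponds to a single parenthesized sub-phrase.
The full structure is [[market [lagoon stone]] [summer [winter wheel]]], in which [market lagoon stone] is a constituent.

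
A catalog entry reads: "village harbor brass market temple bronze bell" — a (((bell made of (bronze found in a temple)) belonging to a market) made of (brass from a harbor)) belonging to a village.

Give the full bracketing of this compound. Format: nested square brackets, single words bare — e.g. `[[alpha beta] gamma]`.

[village [[harbor brass] [market [[temple bronze] bell]]]]

Whole compound: head "bell" (specifically "harbor brass market temple bronze bell"), modifier "village".
Inside "harbor brass market temple bronze bell": head "bell" (specifically "market temple bronze bell"), modifier "harbor brass".
Inside "harbor brass": head "brass", modifier "harbor".
Inside "market temple bronze bell": head "bell" (specifically "temple bronze bell"), modifier "market".
Inside "temple bronze bell": head "bell", modifier "temple bronze".
Inside "temple bronze": head "bronze", modifier "temple".
Putting it together: [village [[harbor brass] [market [[temple bronze] bell]]]].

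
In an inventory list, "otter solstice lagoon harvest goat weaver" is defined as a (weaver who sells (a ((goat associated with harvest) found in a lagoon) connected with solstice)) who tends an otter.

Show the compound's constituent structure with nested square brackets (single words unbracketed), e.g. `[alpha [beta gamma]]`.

[otter [[solstice [lagoon [harvest goat]]] weaver]]

Overall it is a kind of weaver (specifically "solstice lagoon harvest goat weaver"); the modifier is "otter".
Within "solstice lagoon harvest goat weaver", the head is "weaver" and the modifier is "solstice lagoon harvest goat".
Within "solstice lagoon harvest goat", the head is "goat" (specifically "lagoon harvest goat") and the modifier is "solstice".
Within "lagoon harvest goat", the head is "goat" (specifically "harvest goat") and the modifier is "lagoon".
Within "harvest goat", the head is "goat" and the modifier is "harvest".
So the structure is [otter [[solstice [lagoon [harvest goat]]] weaver]].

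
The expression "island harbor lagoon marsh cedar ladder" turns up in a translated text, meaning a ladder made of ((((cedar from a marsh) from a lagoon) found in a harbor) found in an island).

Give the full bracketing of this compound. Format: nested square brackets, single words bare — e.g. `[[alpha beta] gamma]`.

Whole compound: head "ladder", modifier "island harbor lagoon marsh cedar".
"island harbor lagoon marsh cedar" → head "cedar" (specifically "harbor lagoon marsh cedar"), modifier "island".
"harbor lagoon marsh cedar" → head "cedar" (specifically "lagoon marsh cedar"), modifier "harbor".
"lagoon marsh cedar" → head "cedar" (specifically "marsh cedar"), modifier "lagoon".
"marsh cedar" → head "cedar", modifier "marsh".
Assembled: [[island [harbor [lagoon [marsh cedar]]]] ladder].

[[island [harbor [lagoon [marsh cedar]]]] ladder]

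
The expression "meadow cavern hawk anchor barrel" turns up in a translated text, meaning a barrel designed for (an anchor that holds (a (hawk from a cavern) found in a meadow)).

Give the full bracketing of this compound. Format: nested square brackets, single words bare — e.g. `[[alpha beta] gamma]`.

At the top level: head "barrel"; modifier "meadow cavern hawk anchor".
Inside "meadow cavern hawk anchor": head "anchor", modifier "meadow cavern hawk".
Inside "meadow cavern hawk": head "hawk" (specifically "cavern hawk"), modifier "meadow".
Inside "cavern hawk": head "hawk", modifier "cavern".
Assembled: [[[meadow [cavern hawk]] anchor] barrel].

[[[meadow [cavern hawk]] anchor] barrel]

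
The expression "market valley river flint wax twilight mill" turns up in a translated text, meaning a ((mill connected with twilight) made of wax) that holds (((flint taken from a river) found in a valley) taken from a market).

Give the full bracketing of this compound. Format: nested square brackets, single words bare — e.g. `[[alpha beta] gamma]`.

At the top level: head "mill" (specifically "wax twilight mill"); modifier "market valley river flint".
Within "market valley river flint", the head is "flint" (specifically "valley river flint") and the modifier is "market".
Within "valley river flint", the head is "flint" (specifically "river flint") and the modifier is "valley".
Within "river flint", the head is "flint" and the modifier is "river".
Within "wax twilight mill", the head is "mill" (specifically "twilight mill") and the modifier is "wax".
Within "twilight mill", the head is "mill" and the modifier is "twilight".
Assembled: [[market [valley [river flint]]] [wax [twilight mill]]].

[[market [valley [river flint]]] [wax [twilight mill]]]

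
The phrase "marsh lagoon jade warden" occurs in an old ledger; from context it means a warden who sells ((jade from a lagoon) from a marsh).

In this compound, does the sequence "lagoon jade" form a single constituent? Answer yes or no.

yes

The paraphrase groups the words so that "lagoon jade" is one unit: it corresponds to a single parenthesized sub-phrase.
The full structure is [[marsh [lagoon jade]] warden], in which [lagoon jade] is a constituent.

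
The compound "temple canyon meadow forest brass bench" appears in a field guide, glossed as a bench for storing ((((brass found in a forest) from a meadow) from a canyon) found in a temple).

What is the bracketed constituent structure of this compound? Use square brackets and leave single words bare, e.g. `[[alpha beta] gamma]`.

At the top level: head "bench"; modifier "temple canyon meadow forest brass".
"temple canyon meadow forest brass" → head "brass" (specifically "canyon meadow forest brass"), modifier "temple".
"canyon meadow forest brass" → head "brass" (specifically "meadow forest brass"), modifier "canyon".
"meadow forest brass" → head "brass" (specifically "forest brass"), modifier "meadow".
"forest brass" → head "brass", modifier "forest".
Putting it together: [[temple [canyon [meadow [forest brass]]]] bench].

[[temple [canyon [meadow [forest brass]]]] bench]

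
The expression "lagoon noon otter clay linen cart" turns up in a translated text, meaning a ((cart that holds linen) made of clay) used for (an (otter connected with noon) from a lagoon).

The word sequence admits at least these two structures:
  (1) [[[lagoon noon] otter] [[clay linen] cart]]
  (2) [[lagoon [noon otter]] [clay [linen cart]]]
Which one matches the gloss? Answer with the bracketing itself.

[[lagoon [noon otter]] [clay [linen cart]]]

The paraphrase's head is the "cart" part ("clay linen cart"); its modifier is "lagoon noon otter".
That top-level split, carried through the inner groups, gives [[lagoon [noon otter]] [clay [linen cart]]].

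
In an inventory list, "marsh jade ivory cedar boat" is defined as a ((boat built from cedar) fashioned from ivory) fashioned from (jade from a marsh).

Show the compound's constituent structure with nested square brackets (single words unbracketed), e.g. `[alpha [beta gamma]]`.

Overall it is a kind of boat (specifically "ivory cedar boat"); the modifier is "marsh jade".
Inside "marsh jade": head "jade", modifier "marsh".
Inside "ivory cedar boat": head "boat" (specifically "cedar boat"), modifier "ivory".
Inside "cedar boat": head "boat", modifier "cedar".
Assembled: [[marsh jade] [ivory [cedar boat]]].

[[marsh jade] [ivory [cedar boat]]]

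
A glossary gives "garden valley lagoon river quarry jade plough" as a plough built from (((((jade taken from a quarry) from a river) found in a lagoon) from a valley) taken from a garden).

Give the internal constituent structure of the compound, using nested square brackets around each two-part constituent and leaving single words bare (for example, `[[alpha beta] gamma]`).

At the top level: head "plough"; modifier "garden valley lagoon river quarry jade".
Inside "garden valley lagoon river quarry jade": head "jade" (specifically "valley lagoon river quarry jade"), modifier "garden".
Inside "valley lagoon river quarry jade": head "jade" (specifically "lagoon river quarry jade"), modifier "valley".
Inside "lagoon river quarry jade": head "jade" (specifically "river quarry jade"), modifier "lagoon".
Inside "river quarry jade": head "jade" (specifically "quarry jade"), modifier "river".
Inside "quarry jade": head "jade", modifier "quarry".
Assembled: [[garden [valley [lagoon [river [quarry jade]]]]] plough].

[[garden [valley [lagoon [river [quarry jade]]]]] plough]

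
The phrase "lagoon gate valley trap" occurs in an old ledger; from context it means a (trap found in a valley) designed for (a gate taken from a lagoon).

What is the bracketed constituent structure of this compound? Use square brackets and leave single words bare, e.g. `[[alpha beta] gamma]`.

[[lagoon gate] [valley trap]]

At the top level: head "trap" (specifically "valley trap"); modifier "lagoon gate".
"lagoon gate" → head "gate", modifier "lagoon".
"valley trap" → head "trap", modifier "valley".
Putting it together: [[lagoon gate] [valley trap]].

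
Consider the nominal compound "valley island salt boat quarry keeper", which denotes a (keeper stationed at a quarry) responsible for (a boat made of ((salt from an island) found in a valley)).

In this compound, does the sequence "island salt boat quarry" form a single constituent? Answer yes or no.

The top-level split is [valley island salt boat] [quarry keeper]; the full structure is [[[valley [island salt]] boat] [quarry keeper]].
"island salt boat quarry" straddles a constituent boundary, so it is not a single unit.

no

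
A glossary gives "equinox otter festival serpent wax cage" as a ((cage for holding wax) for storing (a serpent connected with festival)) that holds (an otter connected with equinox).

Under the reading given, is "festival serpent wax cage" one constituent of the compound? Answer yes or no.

yes

The paraphrase groups the words so that "festival serpent wax cage" is one unit: it corresponds to a single parenthesized sub-phrase.
The full structure is [[equinox otter] [[festival serpent] [wax cage]]], in which [festival serpent wax cage] is a constituent.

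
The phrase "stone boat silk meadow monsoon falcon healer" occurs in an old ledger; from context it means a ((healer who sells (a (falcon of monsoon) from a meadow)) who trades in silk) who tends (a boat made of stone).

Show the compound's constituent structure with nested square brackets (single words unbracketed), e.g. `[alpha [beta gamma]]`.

Whole compound: head "healer" (specifically "silk meadow monsoon falcon healer"), modifier "stone boat".
Inside "stone boat": head "boat", modifier "stone".
Inside "silk meadow monsoon falcon healer": head "healer" (specifically "meadow monsoon falcon healer"), modifier "silk".
Inside "meadow monsoon falcon healer": head "healer", modifier "meadow monsoon falcon".
Inside "meadow monsoon falcon": head "falcon" (specifically "monsoon falcon"), modifier "meadow".
Inside "monsoon falcon": head "falcon", modifier "monsoon".
Assembled: [[stone boat] [silk [[meadow [monsoon falcon]] healer]]].

[[stone boat] [silk [[meadow [monsoon falcon]] healer]]]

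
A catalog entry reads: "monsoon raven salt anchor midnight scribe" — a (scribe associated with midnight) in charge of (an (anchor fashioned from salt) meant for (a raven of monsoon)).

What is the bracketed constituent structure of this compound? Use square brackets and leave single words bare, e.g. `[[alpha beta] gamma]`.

At the top level: head "scribe" (specifically "midnight scribe"); modifier "monsoon raven salt anchor".
Within "monsoon raven salt anchor", the head is "anchor" (specifically "salt anchor") and the modifier is "monsoon raven".
Within "monsoon raven", the head is "raven" and the modifier is "monsoon".
Within "salt anchor", the head is "anchor" and the modifier is "salt".
Within "midnight scribe", the head is "scribe" and the modifier is "midnight".
So the structure is [[[monsoon raven] [salt anchor]] [midnight scribe]].

[[[monsoon raven] [salt anchor]] [midnight scribe]]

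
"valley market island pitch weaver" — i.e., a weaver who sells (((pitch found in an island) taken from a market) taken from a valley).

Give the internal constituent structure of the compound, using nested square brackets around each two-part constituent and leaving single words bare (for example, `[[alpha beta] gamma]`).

The outermost head in the paraphrase is "weaver", modified by "valley market island pitch".
"valley market island pitch" → head "pitch" (specifically "market island pitch"), modifier "valley".
"market island pitch" → head "pitch" (specifically "island pitch"), modifier "market".
"island pitch" → head "pitch", modifier "island".
Assembled: [[valley [market [island pitch]]] weaver].

[[valley [market [island pitch]]] weaver]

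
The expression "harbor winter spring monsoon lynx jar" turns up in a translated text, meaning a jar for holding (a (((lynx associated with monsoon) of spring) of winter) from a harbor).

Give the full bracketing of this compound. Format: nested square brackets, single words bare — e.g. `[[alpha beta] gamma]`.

[[harbor [winter [spring [monsoon lynx]]]] jar]

At the top level: head "jar"; modifier "harbor winter spring monsoon lynx".
"harbor winter spring monsoon lynx" → head "lynx" (specifically "winter spring monsoon lynx"), modifier "harbor".
"winter spring monsoon lynx" → head "lynx" (specifically "spring monsoon lynx"), modifier "winter".
"spring monsoon lynx" → head "lynx" (specifically "monsoon lynx"), modifier "spring".
"monsoon lynx" → head "lynx", modifier "monsoon".
So the structure is [[harbor [winter [spring [monsoon lynx]]]] jar].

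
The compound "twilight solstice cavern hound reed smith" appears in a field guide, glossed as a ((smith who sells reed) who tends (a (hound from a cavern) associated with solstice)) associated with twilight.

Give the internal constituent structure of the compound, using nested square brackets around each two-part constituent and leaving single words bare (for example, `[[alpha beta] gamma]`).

Overall it is a kind of smith (specifically "solstice cavern hound reed smith"); the modifier is "twilight".
Within "solstice cavern hound reed smith", the head is "smith" (specifically "reed smith") and the modifier is "solstice cavern hound".
Within "solstice cavern hound", the head is "hound" (specifically "cavern hound") and the modifier is "solstice".
Within "cavern hound", the head is "hound" and the modifier is "cavern".
Within "reed smith", the head is "smith" and the modifier is "reed".
Putting it together: [twilight [[solstice [cavern hound]] [reed smith]]].

[twilight [[solstice [cavern hound]] [reed smith]]]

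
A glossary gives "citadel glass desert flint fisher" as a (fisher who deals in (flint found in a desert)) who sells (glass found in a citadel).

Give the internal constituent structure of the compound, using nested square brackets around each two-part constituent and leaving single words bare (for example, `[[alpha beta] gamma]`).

[[citadel glass] [[desert flint] fisher]]

The outermost head in the paraphrase is "fisher" (specifically "desert flint fisher"), modified by "citadel glass".
Within "citadel glass", the head is "glass" and the modifier is "citadel".
Within "desert flint fisher", the head is "fisher" and the modifier is "desert flint".
Within "desert flint", the head is "flint" and the modifier is "desert".
Putting it together: [[citadel glass] [[desert flint] fisher]].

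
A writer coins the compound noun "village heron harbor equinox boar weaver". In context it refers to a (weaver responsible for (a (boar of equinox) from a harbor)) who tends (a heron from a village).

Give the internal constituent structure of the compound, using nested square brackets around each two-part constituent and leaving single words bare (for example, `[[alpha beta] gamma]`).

[[village heron] [[harbor [equinox boar]] weaver]]

At the top level: head "weaver" (specifically "harbor equinox boar weaver"); modifier "village heron".
"village heron" → head "heron", modifier "village".
"harbor equinox boar weaver" → head "weaver", modifier "harbor equinox boar".
"harbor equinox boar" → head "boar" (specifically "equinox boar"), modifier "harbor".
"equinox boar" → head "boar", modifier "equinox".
Assembled: [[village heron] [[harbor [equinox boar]] weaver]].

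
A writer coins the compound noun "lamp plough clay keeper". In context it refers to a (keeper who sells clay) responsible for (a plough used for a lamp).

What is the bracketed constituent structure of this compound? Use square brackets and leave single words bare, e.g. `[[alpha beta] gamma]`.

Whole compound: head "keeper" (specifically "clay keeper"), modifier "lamp plough".
"lamp plough" → head "plough", modifier "lamp".
"clay keeper" → head "keeper", modifier "clay".
Putting it together: [[lamp plough] [clay keeper]].

[[lamp plough] [clay keeper]]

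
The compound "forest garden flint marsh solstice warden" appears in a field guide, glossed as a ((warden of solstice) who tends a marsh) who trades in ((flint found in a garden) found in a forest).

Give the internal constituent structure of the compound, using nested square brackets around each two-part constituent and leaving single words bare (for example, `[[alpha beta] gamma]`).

Whole compound: head "warden" (specifically "marsh solstice warden"), modifier "forest garden flint".
Inside "forest garden flint": head "flint" (specifically "garden flint"), modifier "forest".
Inside "garden flint": head "flint", modifier "garden".
Inside "marsh solstice warden": head "warden" (specifically "solstice warden"), modifier "marsh".
Inside "solstice warden": head "warden", modifier "solstice".
Assembled: [[forest [garden flint]] [marsh [solstice warden]]].

[[forest [garden flint]] [marsh [solstice warden]]]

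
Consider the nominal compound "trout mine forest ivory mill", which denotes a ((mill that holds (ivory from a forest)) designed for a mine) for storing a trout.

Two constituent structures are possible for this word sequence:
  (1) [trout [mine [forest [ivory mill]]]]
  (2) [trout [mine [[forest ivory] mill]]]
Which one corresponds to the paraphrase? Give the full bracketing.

The paraphrase's head is the "mill" part ("mine forest ivory mill"); its modifier is "trout".
That top-level split, carried through the inner groups, gives [trout [mine [[forest ivory] mill]]].

[trout [mine [[forest ivory] mill]]]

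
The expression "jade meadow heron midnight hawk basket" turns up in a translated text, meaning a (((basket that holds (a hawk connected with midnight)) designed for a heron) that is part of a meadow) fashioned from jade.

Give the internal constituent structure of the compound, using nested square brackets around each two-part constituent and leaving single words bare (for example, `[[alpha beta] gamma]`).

The outermost head in the paraphrase is "basket" (specifically "meadow heron midnight hawk basket"), modified by "jade".
Inside "meadow heron midnight hawk basket": head "basket" (specifically "heron midnight hawk basket"), modifier "meadow".
Inside "heron midnight hawk basket": head "basket" (specifically "midnight hawk basket"), modifier "heron".
Inside "midnight hawk basket": head "basket", modifier "midnight hawk".
Inside "midnight hawk": head "hawk", modifier "midnight".
Putting it together: [jade [meadow [heron [[midnight hawk] basket]]]].

[jade [meadow [heron [[midnight hawk] basket]]]]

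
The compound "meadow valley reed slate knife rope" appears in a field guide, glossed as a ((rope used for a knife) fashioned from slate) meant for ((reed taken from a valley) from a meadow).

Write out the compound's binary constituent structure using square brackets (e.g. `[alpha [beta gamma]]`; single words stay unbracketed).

Overall it is a kind of rope (specifically "slate knife rope"); the modifier is "meadow valley reed".
Within "meadow valley reed", the head is "reed" (specifically "valley reed") and the modifier is "meadow".
Within "valley reed", the head is "reed" and the modifier is "valley".
Within "slate knife rope", the head is "rope" (specifically "knife rope") and the modifier is "slate".
Within "knife rope", the head is "rope" and the modifier is "knife".
Assembled: [[meadow [valley reed]] [slate [knife rope]]].

[[meadow [valley reed]] [slate [knife rope]]]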